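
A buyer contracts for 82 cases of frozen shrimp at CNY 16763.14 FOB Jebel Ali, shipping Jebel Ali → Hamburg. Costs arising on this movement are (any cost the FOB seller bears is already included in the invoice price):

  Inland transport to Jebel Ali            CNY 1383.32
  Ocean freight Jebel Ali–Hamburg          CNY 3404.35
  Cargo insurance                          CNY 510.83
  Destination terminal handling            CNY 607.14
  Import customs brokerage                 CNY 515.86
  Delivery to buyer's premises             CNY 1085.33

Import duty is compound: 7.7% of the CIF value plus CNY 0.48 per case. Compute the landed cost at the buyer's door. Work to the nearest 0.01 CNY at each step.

FOB: the seller bears costs until goods are on board at the origin port; the buyer bears freight, insurance and all costs thereafter.
Already in the invoice (seller's account under FOB): inland to port — exclude.
CIF value = FOB price + freight + insurance = 16763.14 + 3404.35 + 510.83 = 20678.32
Ad valorem component: 20678.32 × 7.7% = 1592.23
Specific component: 82 × 0.48 = 39.36
Import duty = 1592.23 + 39.36 = 1631.59
Buyer bears: freight 3404.35 + insurance 510.83 + destination terminal 607.14 + brokerage 515.86 + delivery 1085.33 + duty 1631.59 = 7755.10
Landed cost = invoice 16763.14 + 7755.10 = 24518.24

Total landed cost: CNY 24518.24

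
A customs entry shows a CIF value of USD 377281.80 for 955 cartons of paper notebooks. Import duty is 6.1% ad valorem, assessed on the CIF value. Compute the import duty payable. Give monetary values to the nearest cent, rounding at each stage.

Import duty = 377281.80 × 6.1% = 23014.19

Import duty: USD 23014.19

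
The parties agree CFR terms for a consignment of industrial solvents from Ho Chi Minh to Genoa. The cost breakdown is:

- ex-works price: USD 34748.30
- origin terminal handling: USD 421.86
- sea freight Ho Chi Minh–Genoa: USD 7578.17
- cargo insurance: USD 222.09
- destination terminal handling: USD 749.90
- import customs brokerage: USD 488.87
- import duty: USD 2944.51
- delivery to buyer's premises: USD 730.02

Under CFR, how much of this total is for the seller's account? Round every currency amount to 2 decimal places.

Seller's account: USD 42748.33

CFR: the seller pays costs through ocean freight to the destination port, but not insurance.
Seller's account: goods 34748.30 + origin terminal 421.86 + freight 7578.17 = 42748.33
Buyer's account: insurance 222.09 + destination terminal 749.90 + brokerage 488.87 + duty 2944.51 + delivery 730.02 = 5135.39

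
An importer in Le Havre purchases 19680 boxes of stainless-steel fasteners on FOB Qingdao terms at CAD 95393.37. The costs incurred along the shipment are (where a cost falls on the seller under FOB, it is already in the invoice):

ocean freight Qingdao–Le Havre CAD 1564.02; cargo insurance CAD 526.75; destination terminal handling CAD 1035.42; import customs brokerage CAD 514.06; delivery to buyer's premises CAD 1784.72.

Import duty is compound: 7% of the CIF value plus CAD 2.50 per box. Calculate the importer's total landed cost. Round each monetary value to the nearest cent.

Total landed cost: CAD 156842.23

FOB: the seller bears costs until goods are on board at the origin port; the buyer bears freight, insurance and all costs thereafter.
CIF value = FOB price + freight + insurance = 95393.37 + 1564.02 + 526.75 = 97484.14
Ad valorem component: 97484.14 × 7% = 6823.89
Specific component: 19680 × 2.50 = 49200.00
Import duty = 6823.89 + 49200.00 = 56023.89
Buyer bears: freight 1564.02 + insurance 526.75 + destination terminal 1035.42 + brokerage 514.06 + delivery 1784.72 + duty 56023.89 = 61448.86
Landed cost = invoice 95393.37 + 61448.86 = 156842.23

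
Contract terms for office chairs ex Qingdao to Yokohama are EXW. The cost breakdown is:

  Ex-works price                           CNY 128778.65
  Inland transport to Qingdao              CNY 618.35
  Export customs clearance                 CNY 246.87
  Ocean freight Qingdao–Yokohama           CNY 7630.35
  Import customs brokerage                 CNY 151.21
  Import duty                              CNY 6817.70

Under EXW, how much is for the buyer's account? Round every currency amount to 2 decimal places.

EXW: the seller makes goods available at their premises; the buyer bears all onward costs.
Seller's account: goods 128778.65 = 128778.65
Buyer's account: inland to port 618.35 + export clearance 246.87 + freight 7630.35 + brokerage 151.21 + duty 6817.70 = 15464.48

Buyer's account: CNY 15464.48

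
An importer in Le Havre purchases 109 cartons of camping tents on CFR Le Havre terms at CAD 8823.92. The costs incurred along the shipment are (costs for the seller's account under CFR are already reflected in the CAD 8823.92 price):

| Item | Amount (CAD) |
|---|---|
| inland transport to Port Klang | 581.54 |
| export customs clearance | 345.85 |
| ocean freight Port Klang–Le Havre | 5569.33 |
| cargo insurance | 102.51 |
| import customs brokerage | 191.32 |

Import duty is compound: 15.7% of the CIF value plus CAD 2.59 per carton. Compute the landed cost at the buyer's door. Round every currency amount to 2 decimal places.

CFR: the seller pays costs through ocean freight to the destination port, but not insurance.
Already in the invoice (seller's account under CFR): inland to port, export clearance, freight — exclude.
CIF value = CFR price + insurance = 8823.92 + 102.51 = 8926.43
Ad valorem component: 8926.43 × 15.7% = 1401.45
Specific component: 109 × 2.59 = 282.31
Import duty = 1401.45 + 282.31 = 1683.76
Buyer bears: insurance 102.51 + brokerage 191.32 + duty 1683.76 = 1977.59
Landed cost = invoice 8823.92 + 1977.59 = 10801.51

Total landed cost: CAD 10801.51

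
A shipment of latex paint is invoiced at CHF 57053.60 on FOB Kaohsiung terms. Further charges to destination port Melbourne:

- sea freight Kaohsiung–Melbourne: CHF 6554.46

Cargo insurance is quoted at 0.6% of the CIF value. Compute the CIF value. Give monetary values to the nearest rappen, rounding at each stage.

Let C be the CIF value. C = FOB price + freight + 0.6% × C
C − 0.6% × C = 57053.60 + 6554.46
0.994 × C = 63608.06
C = 63608.06 / 0.994 = 63992.01
Insurance premium = 0.6% × 63992.01 = 383.95

CIF value: CHF 63992.01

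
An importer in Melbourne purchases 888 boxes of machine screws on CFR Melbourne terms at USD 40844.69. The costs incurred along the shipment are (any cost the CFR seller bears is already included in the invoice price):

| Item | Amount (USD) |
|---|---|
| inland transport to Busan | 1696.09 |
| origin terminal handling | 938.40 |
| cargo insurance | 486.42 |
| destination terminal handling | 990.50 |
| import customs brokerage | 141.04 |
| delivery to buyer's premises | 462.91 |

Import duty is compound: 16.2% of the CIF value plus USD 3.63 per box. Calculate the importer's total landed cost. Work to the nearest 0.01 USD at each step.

Total landed cost: USD 52844.64

CFR: the seller pays costs through ocean freight to the destination port, but not insurance.
Already in the invoice (seller's account under CFR): inland to port, origin terminal — exclude.
CIF value = CFR price + insurance = 40844.69 + 486.42 = 41331.11
Ad valorem component: 41331.11 × 16.2% = 6695.64
Specific component: 888 × 3.63 = 3223.44
Import duty = 6695.64 + 3223.44 = 9919.08
Buyer bears: insurance 486.42 + destination terminal 990.50 + brokerage 141.04 + delivery 462.91 + duty 9919.08 = 11999.95
Landed cost = invoice 40844.69 + 11999.95 = 52844.64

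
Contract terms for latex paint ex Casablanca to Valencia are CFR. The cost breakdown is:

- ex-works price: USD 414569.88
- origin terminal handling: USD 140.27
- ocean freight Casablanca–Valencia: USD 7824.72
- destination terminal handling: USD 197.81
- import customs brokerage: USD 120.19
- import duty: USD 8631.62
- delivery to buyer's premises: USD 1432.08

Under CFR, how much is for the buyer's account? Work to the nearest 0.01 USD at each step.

Buyer's account: USD 10381.70

CFR: the seller pays costs through ocean freight to the destination port, but not insurance.
Seller's account: goods 414569.88 + origin terminal 140.27 + freight 7824.72 = 422534.87
Buyer's account: destination terminal 197.81 + brokerage 120.19 + duty 8631.62 + delivery 1432.08 = 10381.70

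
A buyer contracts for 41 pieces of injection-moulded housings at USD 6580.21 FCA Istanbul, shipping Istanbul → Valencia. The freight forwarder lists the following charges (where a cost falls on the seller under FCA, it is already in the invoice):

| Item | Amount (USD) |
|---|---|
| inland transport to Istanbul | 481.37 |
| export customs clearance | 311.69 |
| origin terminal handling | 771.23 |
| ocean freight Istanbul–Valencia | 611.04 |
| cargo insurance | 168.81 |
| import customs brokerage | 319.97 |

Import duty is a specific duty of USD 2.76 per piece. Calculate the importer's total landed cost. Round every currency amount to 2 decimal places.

FCA: the seller delivers export-cleared goods to the carrier; the buyer bears costs from that point.
Already in the invoice (seller's account under FCA): inland to port, export clearance — exclude.
CIF value = FCA price + origin terminal + freight + insurance = 6580.21 + 771.23 + 611.04 + 168.81 = 8131.29
Import duty = 41 × 2.76 = 113.16
Buyer bears: origin terminal 771.23 + freight 611.04 + insurance 168.81 + brokerage 319.97 + duty 113.16 = 1984.21
Landed cost = invoice 6580.21 + 1984.21 = 8564.42

Total landed cost: USD 8564.42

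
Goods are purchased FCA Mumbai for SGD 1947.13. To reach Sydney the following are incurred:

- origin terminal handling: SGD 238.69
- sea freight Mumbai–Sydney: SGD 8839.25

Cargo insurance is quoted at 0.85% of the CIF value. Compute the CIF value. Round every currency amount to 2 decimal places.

Let C be the CIF value. C = FCA price + pre-shipment costs + freight + 0.85% × C
C − 0.85% × C = 1947.13 + 238.69 + 8839.25
0.9915 × C = 11025.07
C = 11025.07 / 0.9915 = 11119.59
Insurance premium = 0.85% × 11119.59 = 94.52

CIF value: SGD 11119.59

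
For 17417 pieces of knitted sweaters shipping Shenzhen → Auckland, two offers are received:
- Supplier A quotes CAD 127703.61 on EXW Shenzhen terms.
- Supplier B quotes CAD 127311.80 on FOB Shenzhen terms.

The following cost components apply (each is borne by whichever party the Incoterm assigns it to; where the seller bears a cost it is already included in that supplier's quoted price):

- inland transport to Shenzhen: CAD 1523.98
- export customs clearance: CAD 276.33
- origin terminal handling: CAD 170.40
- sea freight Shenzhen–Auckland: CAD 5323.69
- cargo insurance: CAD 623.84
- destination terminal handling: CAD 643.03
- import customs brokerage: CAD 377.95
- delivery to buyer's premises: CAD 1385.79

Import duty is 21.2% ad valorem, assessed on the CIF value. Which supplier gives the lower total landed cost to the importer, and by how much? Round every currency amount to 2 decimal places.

Supplier A (EXW):
CIF value = EXW price + inland to port + export clearance + origin terminal + freight + insurance = 127703.61 + 1523.98 + 276.33 + 170.40 + 5323.69 + 623.84 = 135621.85
Import duty = 135621.85 × 21.2% = 28751.83
Buyer bears (A): 1523.98 + 276.33 + 170.40 + 5323.69 + 623.84 + 643.03 + 377.95 + 1385.79 = 10325.01
Landed cost (A) = invoice 127703.61 + 10325.01 + duty 28751.83 = 166780.45
Supplier B (FOB):
CIF value = FOB price + freight + insurance = 127311.80 + 5323.69 + 623.84 = 133259.33
Import duty = 133259.33 × 21.2% = 28250.98
Buyer bears (B): 5323.69 + 623.84 + 643.03 + 377.95 + 1385.79 = 8354.30
Landed cost (B) = invoice 127311.80 + 8354.30 + duty 28250.98 = 163917.08
Difference = |166780.45 − 163917.08| = 2863.37

Supplier B is cheaper by CAD 2863.37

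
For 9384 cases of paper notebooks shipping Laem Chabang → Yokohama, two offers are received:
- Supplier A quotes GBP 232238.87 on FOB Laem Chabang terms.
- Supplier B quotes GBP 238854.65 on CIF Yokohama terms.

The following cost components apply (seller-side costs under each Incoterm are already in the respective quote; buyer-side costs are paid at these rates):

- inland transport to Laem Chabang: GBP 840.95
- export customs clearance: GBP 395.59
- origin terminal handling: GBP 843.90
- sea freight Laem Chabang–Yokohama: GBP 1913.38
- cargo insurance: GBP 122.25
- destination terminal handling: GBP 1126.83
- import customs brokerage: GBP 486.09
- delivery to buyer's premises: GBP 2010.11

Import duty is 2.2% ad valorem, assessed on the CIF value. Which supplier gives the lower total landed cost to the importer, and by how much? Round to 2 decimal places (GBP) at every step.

Supplier A is cheaper by GBP 4680.91

Supplier A (FOB):
CIF value = FOB price + freight + insurance = 232238.87 + 1913.38 + 122.25 = 234274.50
Import duty = 234274.50 × 2.2% = 5154.04
Buyer bears (A): 1913.38 + 122.25 + 1126.83 + 486.09 + 2010.11 = 5658.66
Landed cost (A) = invoice 232238.87 + 5658.66 + duty 5154.04 = 243051.57
Supplier B (CIF):
The CIF price already equals the CIF value: 238854.65
Import duty = 238854.65 × 2.2% = 5254.80
Buyer bears (B): 1126.83 + 486.09 + 2010.11 = 3623.03
Landed cost (B) = invoice 238854.65 + 3623.03 + duty 5254.80 = 247732.48
Difference = |243051.57 − 247732.48| = 4680.91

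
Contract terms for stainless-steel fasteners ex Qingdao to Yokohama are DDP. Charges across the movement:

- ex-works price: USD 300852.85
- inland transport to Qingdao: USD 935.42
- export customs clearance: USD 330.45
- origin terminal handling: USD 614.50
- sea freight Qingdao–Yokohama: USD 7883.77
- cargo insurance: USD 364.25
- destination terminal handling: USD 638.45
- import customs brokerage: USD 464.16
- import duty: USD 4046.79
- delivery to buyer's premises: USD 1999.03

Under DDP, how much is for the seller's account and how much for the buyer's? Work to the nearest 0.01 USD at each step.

Seller: USD 318129.67; buyer: USD 0.00

DDP: the seller bears all costs including import duty.
Seller's account: goods 300852.85 + inland to port 935.42 + export clearance 330.45 + origin terminal 614.50 + freight 7883.77 + insurance 364.25 + destination terminal 638.45 + brokerage 464.16 + duty 4046.79 + delivery 1999.03 = 318129.67
Buyer's account: 0.00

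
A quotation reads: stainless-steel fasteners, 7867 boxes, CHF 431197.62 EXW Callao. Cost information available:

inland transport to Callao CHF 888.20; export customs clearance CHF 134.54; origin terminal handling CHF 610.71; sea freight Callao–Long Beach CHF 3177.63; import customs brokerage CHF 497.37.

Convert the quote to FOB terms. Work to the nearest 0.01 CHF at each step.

Not relevant to the conversion: freight, brokerage — on the buyer under both terms; not part of either seller's price.
From EXW to FOB, the seller additionally bears: inland to port, export clearance, origin terminal.
FOB price = 431197.62 + 888.20 + 134.54 + 610.71 = 432831.07

FOB price: CHF 432831.07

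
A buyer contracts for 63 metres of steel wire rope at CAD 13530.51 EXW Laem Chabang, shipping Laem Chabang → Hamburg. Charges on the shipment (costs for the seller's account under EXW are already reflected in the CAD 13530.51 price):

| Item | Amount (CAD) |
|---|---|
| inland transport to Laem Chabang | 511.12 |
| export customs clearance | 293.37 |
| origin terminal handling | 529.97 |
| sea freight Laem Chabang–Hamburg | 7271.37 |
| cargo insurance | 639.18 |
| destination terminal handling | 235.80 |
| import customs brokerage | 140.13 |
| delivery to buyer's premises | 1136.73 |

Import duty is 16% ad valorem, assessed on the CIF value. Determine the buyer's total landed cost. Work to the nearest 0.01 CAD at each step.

Total landed cost: CAD 27932.26

EXW: the seller makes goods available at their premises; the buyer bears all onward costs.
CIF value = EXW price + inland to port + export clearance + origin terminal + freight + insurance = 13530.51 + 511.12 + 293.37 + 529.97 + 7271.37 + 639.18 = 22775.52
Import duty = 22775.52 × 16% = 3644.08
Buyer bears: inland to port 511.12 + export clearance 293.37 + origin terminal 529.97 + freight 7271.37 + insurance 639.18 + destination terminal 235.80 + brokerage 140.13 + delivery 1136.73 + duty 3644.08 = 14401.75
Landed cost = invoice 13530.51 + 14401.75 = 27932.26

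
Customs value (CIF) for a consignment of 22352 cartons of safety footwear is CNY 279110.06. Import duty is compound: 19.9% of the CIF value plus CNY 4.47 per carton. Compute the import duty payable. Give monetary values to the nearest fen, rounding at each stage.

Import duty: CNY 155456.34

Ad valorem component: 279110.06 × 19.9% = 55542.90
Specific component: 22352 × 4.47 = 99913.44
Import duty = 55542.90 + 99913.44 = 155456.34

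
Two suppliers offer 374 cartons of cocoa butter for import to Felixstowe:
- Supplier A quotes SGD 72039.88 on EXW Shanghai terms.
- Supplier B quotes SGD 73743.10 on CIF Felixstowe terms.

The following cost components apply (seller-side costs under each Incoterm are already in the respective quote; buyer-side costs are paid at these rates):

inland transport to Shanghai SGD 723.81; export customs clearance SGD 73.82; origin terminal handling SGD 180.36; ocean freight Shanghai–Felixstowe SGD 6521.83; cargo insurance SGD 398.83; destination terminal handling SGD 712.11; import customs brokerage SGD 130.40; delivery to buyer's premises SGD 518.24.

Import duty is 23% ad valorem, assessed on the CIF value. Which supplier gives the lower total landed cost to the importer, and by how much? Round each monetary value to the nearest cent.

Supplier A (EXW):
CIF value = EXW price + inland to port + export clearance + origin terminal + freight + insurance = 72039.88 + 723.81 + 73.82 + 180.36 + 6521.83 + 398.83 = 79938.53
Import duty = 79938.53 × 23% = 18385.86
Buyer bears (A): 723.81 + 73.82 + 180.36 + 6521.83 + 398.83 + 712.11 + 130.40 + 518.24 = 9259.40
Landed cost (A) = invoice 72039.88 + 9259.40 + duty 18385.86 = 99685.14
Supplier B (CIF):
The CIF price already equals the CIF value: 73743.10
Import duty = 73743.10 × 23% = 16960.91
Buyer bears (B): 712.11 + 130.40 + 518.24 = 1360.75
Landed cost (B) = invoice 73743.10 + 1360.75 + duty 16960.91 = 92064.76
Difference = |99685.14 − 92064.76| = 7620.38

Supplier B is cheaper by SGD 7620.38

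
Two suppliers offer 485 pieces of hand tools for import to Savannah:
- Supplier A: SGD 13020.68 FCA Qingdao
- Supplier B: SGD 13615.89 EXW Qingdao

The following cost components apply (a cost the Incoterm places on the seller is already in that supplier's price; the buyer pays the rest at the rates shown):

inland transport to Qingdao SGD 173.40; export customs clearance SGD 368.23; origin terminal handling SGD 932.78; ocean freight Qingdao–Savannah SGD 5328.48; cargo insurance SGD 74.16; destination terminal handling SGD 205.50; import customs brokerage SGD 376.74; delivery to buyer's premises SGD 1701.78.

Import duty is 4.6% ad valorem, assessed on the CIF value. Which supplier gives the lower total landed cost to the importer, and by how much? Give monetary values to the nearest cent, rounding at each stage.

Supplier A (FCA):
CIF value = FCA price + origin terminal + freight + insurance = 13020.68 + 932.78 + 5328.48 + 74.16 = 19356.10
Import duty = 19356.10 × 4.6% = 890.38
Buyer bears (A): 932.78 + 5328.48 + 74.16 + 205.50 + 376.74 + 1701.78 = 8619.44
Landed cost (A) = invoice 13020.68 + 8619.44 + duty 890.38 = 22530.50
Supplier B (EXW):
CIF value = EXW price + inland to port + export clearance + origin terminal + freight + insurance = 13615.89 + 173.40 + 368.23 + 932.78 + 5328.48 + 74.16 = 20492.94
Import duty = 20492.94 × 4.6% = 942.68
Buyer bears (B): 173.40 + 368.23 + 932.78 + 5328.48 + 74.16 + 205.50 + 376.74 + 1701.78 = 9161.07
Landed cost (B) = invoice 13615.89 + 9161.07 + duty 942.68 = 23719.64
Difference = |22530.50 − 23719.64| = 1189.14

Supplier A is cheaper by SGD 1189.14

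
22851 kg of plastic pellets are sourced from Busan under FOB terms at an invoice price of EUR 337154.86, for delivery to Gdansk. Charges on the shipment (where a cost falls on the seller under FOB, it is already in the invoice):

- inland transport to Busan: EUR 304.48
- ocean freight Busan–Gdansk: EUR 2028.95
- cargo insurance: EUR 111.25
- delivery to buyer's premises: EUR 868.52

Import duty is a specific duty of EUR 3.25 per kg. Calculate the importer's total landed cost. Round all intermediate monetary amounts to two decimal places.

Total landed cost: EUR 414429.33

FOB: the seller bears costs until goods are on board at the origin port; the buyer bears freight, insurance and all costs thereafter.
Already in the invoice (seller's account under FOB): inland to port — exclude.
CIF value = FOB price + freight + insurance = 337154.86 + 2028.95 + 111.25 = 339295.06
Import duty = 22851 × 3.25 = 74265.75
Buyer bears: freight 2028.95 + insurance 111.25 + delivery 868.52 + duty 74265.75 = 77274.47
Landed cost = invoice 337154.86 + 77274.47 = 414429.33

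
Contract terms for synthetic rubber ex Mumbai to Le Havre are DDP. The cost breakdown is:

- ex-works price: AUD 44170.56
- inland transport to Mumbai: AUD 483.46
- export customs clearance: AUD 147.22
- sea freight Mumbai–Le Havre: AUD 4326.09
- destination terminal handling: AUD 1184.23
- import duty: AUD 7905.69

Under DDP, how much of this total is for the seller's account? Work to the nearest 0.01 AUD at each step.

Seller's account: AUD 58217.25

DDP: the seller bears all costs including import duty.
Seller's account: goods 44170.56 + inland to port 483.46 + export clearance 147.22 + freight 4326.09 + destination terminal 1184.23 + duty 7905.69 = 58217.25
Buyer's account: 0.00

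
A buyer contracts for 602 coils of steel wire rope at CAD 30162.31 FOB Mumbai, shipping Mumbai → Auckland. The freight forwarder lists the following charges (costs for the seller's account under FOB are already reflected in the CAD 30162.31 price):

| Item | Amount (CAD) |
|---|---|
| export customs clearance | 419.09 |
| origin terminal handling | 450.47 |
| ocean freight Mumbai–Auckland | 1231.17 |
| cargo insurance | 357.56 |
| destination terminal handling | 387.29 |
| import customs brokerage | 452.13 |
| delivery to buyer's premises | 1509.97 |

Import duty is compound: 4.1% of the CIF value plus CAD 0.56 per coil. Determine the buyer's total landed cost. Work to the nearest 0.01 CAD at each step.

Total landed cost: CAD 35739.34

FOB: the seller bears costs until goods are on board at the origin port; the buyer bears freight, insurance and all costs thereafter.
Already in the invoice (seller's account under FOB): export clearance, origin terminal — exclude.
CIF value = FOB price + freight + insurance = 30162.31 + 1231.17 + 357.56 = 31751.04
Ad valorem component: 31751.04 × 4.1% = 1301.79
Specific component: 602 × 0.56 = 337.12
Import duty = 1301.79 + 337.12 = 1638.91
Buyer bears: freight 1231.17 + insurance 357.56 + destination terminal 387.29 + brokerage 452.13 + delivery 1509.97 + duty 1638.91 = 5577.03
Landed cost = invoice 30162.31 + 5577.03 = 35739.34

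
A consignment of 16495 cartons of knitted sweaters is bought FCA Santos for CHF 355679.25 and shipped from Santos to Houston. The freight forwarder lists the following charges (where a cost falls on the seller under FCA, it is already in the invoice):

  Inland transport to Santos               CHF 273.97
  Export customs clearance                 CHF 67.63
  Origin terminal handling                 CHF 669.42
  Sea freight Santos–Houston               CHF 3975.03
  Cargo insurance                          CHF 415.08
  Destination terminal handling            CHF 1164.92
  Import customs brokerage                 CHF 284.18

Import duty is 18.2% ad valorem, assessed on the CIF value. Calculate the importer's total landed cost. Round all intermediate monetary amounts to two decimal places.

Total landed cost: CHF 427842.34

FCA: the seller delivers export-cleared goods to the carrier; the buyer bears costs from that point.
Already in the invoice (seller's account under FCA): inland to port, export clearance — exclude.
CIF value = FCA price + origin terminal + freight + insurance = 355679.25 + 669.42 + 3975.03 + 415.08 = 360738.78
Import duty = 360738.78 × 18.2% = 65654.46
Buyer bears: origin terminal 669.42 + freight 3975.03 + insurance 415.08 + destination terminal 1164.92 + brokerage 284.18 + duty 65654.46 = 72163.09
Landed cost = invoice 355679.25 + 72163.09 = 427842.34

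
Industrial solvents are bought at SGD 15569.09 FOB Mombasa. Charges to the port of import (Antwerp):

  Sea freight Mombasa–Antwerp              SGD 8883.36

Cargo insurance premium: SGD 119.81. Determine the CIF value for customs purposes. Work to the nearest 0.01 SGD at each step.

CIF value: SGD 24572.26

CIF = FOB price + freight + insurance
CIF = 15569.09 + 8883.36 + 119.81 = 24572.26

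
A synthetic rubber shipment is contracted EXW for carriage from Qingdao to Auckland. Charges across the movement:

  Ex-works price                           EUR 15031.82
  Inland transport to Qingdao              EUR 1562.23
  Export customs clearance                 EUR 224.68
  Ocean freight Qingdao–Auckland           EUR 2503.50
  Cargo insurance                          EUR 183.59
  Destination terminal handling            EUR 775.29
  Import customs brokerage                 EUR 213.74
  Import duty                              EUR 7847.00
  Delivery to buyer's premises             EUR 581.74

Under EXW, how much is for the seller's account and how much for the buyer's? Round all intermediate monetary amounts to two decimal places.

EXW: the seller makes goods available at their premises; the buyer bears all onward costs.
Seller's account: goods 15031.82 = 15031.82
Buyer's account: inland to port 1562.23 + export clearance 224.68 + freight 2503.50 + insurance 183.59 + destination terminal 775.29 + brokerage 213.74 + duty 7847.00 + delivery 581.74 = 13891.77

Seller: EUR 15031.82; buyer: EUR 13891.77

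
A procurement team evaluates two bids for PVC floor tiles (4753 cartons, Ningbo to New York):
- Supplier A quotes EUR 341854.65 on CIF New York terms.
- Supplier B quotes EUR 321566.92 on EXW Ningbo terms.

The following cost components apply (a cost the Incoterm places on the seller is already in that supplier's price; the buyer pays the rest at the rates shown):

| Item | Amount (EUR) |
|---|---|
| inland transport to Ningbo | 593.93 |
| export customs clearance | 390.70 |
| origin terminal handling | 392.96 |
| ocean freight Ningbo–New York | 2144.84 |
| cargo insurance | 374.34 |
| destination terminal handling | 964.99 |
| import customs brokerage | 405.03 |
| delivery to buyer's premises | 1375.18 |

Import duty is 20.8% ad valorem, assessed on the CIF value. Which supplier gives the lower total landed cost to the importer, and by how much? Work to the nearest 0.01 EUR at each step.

Supplier B is cheaper by EUR 19800.28

Supplier A (CIF):
The CIF price already equals the CIF value: 341854.65
Import duty = 341854.65 × 20.8% = 71105.77
Buyer bears (A): 964.99 + 405.03 + 1375.18 = 2745.20
Landed cost (A) = invoice 341854.65 + 2745.20 + duty 71105.77 = 415705.62
Supplier B (EXW):
CIF value = EXW price + inland to port + export clearance + origin terminal + freight + insurance = 321566.92 + 593.93 + 390.70 + 392.96 + 2144.84 + 374.34 = 325463.69
Import duty = 325463.69 × 20.8% = 67696.45
Buyer bears (B): 593.93 + 390.70 + 392.96 + 2144.84 + 374.34 + 964.99 + 405.03 + 1375.18 = 6641.97
Landed cost (B) = invoice 321566.92 + 6641.97 + duty 67696.45 = 395905.34
Difference = |415705.62 − 395905.34| = 19800.28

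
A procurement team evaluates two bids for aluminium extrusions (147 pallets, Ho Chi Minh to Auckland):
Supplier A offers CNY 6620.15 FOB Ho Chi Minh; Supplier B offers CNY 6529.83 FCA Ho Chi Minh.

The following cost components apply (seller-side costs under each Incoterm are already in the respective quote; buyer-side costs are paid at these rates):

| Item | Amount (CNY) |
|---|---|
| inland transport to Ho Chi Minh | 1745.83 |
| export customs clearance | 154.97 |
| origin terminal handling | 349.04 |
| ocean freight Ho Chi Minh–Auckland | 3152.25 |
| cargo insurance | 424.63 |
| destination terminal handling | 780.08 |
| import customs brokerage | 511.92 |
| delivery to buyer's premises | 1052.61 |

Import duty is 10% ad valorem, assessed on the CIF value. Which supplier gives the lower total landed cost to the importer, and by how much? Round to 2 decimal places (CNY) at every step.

Supplier A (FOB):
CIF value = FOB price + freight + insurance = 6620.15 + 3152.25 + 424.63 = 10197.03
Import duty = 10197.03 × 10% = 1019.70
Buyer bears (A): 3152.25 + 424.63 + 780.08 + 511.92 + 1052.61 = 5921.49
Landed cost (A) = invoice 6620.15 + 5921.49 + duty 1019.70 = 13561.34
Supplier B (FCA):
CIF value = FCA price + origin terminal + freight + insurance = 6529.83 + 349.04 + 3152.25 + 424.63 = 10455.75
Import duty = 10455.75 × 10% = 1045.58
Buyer bears (B): 349.04 + 3152.25 + 424.63 + 780.08 + 511.92 + 1052.61 = 6270.53
Landed cost (B) = invoice 6529.83 + 6270.53 + duty 1045.58 = 13845.94
Difference = |13561.34 − 13845.94| = 284.60

Supplier A is cheaper by CNY 284.60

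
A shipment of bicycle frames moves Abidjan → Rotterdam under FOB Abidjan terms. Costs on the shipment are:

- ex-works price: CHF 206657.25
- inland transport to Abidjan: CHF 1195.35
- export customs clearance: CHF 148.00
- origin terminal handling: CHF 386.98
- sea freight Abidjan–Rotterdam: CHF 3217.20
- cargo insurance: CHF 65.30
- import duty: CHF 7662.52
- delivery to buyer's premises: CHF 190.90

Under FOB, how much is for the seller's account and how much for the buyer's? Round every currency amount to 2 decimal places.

FOB: the seller bears costs until goods are on board at the origin port; the buyer bears freight, insurance and all costs thereafter.
Seller's account: goods 206657.25 + inland to port 1195.35 + export clearance 148.00 + origin terminal 386.98 = 208387.58
Buyer's account: freight 3217.20 + insurance 65.30 + duty 7662.52 + delivery 190.90 = 11135.92

Seller: CHF 208387.58; buyer: CHF 11135.92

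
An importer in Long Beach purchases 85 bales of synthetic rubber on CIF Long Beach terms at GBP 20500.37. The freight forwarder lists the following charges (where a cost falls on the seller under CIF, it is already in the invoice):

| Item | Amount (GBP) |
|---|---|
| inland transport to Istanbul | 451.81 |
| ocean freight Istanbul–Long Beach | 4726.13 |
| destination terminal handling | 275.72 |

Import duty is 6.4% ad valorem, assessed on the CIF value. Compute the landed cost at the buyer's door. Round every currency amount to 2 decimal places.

Total landed cost: GBP 22088.11

CIF: the seller pays costs through ocean freight and marine insurance to the destination port.
Already in the invoice (seller's account under CIF): inland to port, freight — exclude.
The CIF price already equals the CIF value: 20500.37
Import duty = 20500.37 × 6.4% = 1312.02
Buyer bears: destination terminal 275.72 + duty 1312.02 = 1587.74
Landed cost = invoice 20500.37 + 1587.74 = 22088.11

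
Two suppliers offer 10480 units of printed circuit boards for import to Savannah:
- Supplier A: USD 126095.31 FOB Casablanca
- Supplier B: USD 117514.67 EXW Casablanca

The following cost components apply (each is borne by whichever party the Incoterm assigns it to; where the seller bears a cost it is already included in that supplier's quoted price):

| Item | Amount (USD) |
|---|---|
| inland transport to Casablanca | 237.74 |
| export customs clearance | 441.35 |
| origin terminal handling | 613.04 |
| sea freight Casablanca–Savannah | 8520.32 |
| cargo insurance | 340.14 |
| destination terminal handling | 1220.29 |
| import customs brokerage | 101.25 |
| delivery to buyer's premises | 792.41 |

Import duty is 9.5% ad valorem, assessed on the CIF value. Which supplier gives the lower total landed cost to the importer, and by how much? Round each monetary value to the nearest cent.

Supplier A (FOB):
CIF value = FOB price + freight + insurance = 126095.31 + 8520.32 + 340.14 = 134955.77
Import duty = 134955.77 × 9.5% = 12820.80
Buyer bears (A): 8520.32 + 340.14 + 1220.29 + 101.25 + 792.41 = 10974.41
Landed cost (A) = invoice 126095.31 + 10974.41 + duty 12820.80 = 149890.52
Supplier B (EXW):
CIF value = EXW price + inland to port + export clearance + origin terminal + freight + insurance = 117514.67 + 237.74 + 441.35 + 613.04 + 8520.32 + 340.14 = 127667.26
Import duty = 127667.26 × 9.5% = 12128.39
Buyer bears (B): 237.74 + 441.35 + 613.04 + 8520.32 + 340.14 + 1220.29 + 101.25 + 792.41 = 12266.54
Landed cost (B) = invoice 117514.67 + 12266.54 + duty 12128.39 = 141909.60
Difference = |149890.52 − 141909.60| = 7980.92

Supplier B is cheaper by USD 7980.92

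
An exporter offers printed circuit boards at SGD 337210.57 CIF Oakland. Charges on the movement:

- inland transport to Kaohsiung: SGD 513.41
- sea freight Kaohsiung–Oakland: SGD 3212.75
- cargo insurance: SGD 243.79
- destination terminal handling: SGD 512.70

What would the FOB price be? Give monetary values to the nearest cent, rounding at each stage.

FOB price: SGD 333754.03

Not relevant to the conversion: inland to port — on the seller under both CIF and FOB; already in the CIF price and stays in the FOB price. destination terminal — on the buyer under both terms; not part of either seller's price.
From CIF to FOB, the seller no longer bears: freight, insurance.
FOB price = 337210.57 − 3212.75 − 243.79 = 333754.03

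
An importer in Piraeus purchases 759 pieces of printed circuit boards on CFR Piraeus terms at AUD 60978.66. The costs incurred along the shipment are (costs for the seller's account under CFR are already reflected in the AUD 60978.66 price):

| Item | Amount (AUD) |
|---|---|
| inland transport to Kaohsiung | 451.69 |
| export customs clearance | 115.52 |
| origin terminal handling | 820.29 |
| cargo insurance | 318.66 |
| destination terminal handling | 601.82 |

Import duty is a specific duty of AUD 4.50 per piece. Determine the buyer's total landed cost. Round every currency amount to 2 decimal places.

Total landed cost: AUD 65314.64

CFR: the seller pays costs through ocean freight to the destination port, but not insurance.
Already in the invoice (seller's account under CFR): inland to port, export clearance, origin terminal — exclude.
CIF value = CFR price + insurance = 60978.66 + 318.66 = 61297.32
Import duty = 759 × 4.50 = 3415.50
Buyer bears: insurance 318.66 + destination terminal 601.82 + duty 3415.50 = 4335.98
Landed cost = invoice 60978.66 + 4335.98 = 65314.64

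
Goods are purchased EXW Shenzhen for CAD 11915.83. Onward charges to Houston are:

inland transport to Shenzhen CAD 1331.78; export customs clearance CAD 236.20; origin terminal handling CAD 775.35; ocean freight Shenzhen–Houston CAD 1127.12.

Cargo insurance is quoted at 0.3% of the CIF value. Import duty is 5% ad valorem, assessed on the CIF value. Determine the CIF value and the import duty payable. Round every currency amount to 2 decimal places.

Let C be the CIF value. C = EXW price + pre-shipment costs + freight + 0.3% × C
C − 0.3% × C = 11915.83 + 1331.78 + 236.20 + 775.35 + 1127.12
0.997 × C = 15386.28
C = 15386.28 / 0.997 = 15432.58
Insurance premium = 0.3% × 15432.58 = 46.30
Import duty = 15432.58 × 5% = 771.63

CIF value: CAD 15432.58; import duty: CAD 771.63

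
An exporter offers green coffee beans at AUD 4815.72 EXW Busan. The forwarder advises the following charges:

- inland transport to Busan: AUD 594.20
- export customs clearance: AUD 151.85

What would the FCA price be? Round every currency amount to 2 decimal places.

FCA price: AUD 5561.77

From EXW to FCA, the seller additionally bears: inland to port, export clearance.
FCA price = 4815.72 + 594.20 + 151.85 = 5561.77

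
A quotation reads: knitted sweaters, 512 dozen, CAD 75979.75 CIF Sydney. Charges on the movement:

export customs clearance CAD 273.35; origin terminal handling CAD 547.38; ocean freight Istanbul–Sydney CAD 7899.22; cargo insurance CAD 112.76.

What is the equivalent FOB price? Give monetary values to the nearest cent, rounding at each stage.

FOB price: CAD 67967.77

Not relevant to the conversion: origin terminal, export clearance — on the seller under both CIF and FOB; already in the CIF price and stays in the FOB price.
From CIF to FOB, the seller no longer bears: freight, insurance.
FOB price = 75979.75 − 7899.22 − 112.76 = 67967.77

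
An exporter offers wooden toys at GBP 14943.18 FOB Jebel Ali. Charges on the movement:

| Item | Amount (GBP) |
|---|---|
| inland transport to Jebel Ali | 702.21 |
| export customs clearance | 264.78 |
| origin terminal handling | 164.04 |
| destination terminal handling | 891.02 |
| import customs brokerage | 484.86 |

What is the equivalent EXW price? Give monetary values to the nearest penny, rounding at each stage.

EXW price: GBP 13812.15

Not relevant to the conversion: destination terminal, brokerage — on the buyer under both terms; not part of either seller's price.
From FOB to EXW, the seller no longer bears: inland to port, export clearance, origin terminal.
EXW price = 14943.18 − 702.21 − 264.78 − 164.04 = 13812.15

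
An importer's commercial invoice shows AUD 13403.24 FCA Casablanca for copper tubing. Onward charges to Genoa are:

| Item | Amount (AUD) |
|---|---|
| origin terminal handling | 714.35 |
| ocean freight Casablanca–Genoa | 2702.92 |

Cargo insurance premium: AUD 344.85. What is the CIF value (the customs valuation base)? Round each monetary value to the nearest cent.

CIF value: AUD 17165.36

CIF = FCA price + pre-shipment costs + freight + insurance
CIF = 13403.24 + 714.35 + 2702.92 + 344.85 = 17165.36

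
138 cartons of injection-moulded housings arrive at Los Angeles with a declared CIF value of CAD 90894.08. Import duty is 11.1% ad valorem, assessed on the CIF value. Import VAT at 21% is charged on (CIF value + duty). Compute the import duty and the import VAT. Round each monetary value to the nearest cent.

Import duty = 90894.08 × 11.1% = 10089.24
VAT base = CIF + duty = 90894.08 + 10089.24 = 100983.32
Import VAT = 100983.32 × 21% = 21206.50

Import duty: CAD 10089.24; import VAT: CAD 21206.50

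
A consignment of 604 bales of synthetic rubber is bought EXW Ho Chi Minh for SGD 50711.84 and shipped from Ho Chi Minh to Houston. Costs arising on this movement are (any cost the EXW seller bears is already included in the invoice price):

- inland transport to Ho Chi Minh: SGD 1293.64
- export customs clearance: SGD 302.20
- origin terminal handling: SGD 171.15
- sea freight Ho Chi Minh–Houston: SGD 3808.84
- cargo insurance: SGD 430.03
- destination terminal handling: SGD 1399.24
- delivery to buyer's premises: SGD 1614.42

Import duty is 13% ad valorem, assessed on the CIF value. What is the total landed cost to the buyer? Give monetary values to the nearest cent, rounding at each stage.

EXW: the seller makes goods available at their premises; the buyer bears all onward costs.
CIF value = EXW price + inland to port + export clearance + origin terminal + freight + insurance = 50711.84 + 1293.64 + 302.20 + 171.15 + 3808.84 + 430.03 = 56717.70
Import duty = 56717.70 × 13% = 7373.30
Buyer bears: inland to port 1293.64 + export clearance 302.20 + origin terminal 171.15 + freight 3808.84 + insurance 430.03 + destination terminal 1399.24 + delivery 1614.42 + duty 7373.30 = 16392.82
Landed cost = invoice 50711.84 + 16392.82 = 67104.66

Total landed cost: SGD 67104.66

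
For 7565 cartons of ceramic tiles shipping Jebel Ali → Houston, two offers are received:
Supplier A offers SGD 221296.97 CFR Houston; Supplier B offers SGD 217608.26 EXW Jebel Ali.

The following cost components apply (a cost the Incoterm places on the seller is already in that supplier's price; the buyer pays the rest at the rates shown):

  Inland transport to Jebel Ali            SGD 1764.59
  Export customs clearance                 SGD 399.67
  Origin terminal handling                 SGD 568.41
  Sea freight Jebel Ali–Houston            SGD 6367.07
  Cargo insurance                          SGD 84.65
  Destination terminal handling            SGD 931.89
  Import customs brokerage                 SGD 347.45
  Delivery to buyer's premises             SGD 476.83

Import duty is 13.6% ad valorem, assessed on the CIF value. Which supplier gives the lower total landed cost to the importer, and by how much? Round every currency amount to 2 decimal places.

Supplier A (CFR):
CIF value = CFR price + insurance = 221296.97 + 84.65 = 221381.62
Import duty = 221381.62 × 13.6% = 30107.90
Buyer bears (A): 84.65 + 931.89 + 347.45 + 476.83 = 1840.82
Landed cost (A) = invoice 221296.97 + 1840.82 + duty 30107.90 = 253245.69
Supplier B (EXW):
CIF value = EXW price + inland to port + export clearance + origin terminal + freight + insurance = 217608.26 + 1764.59 + 399.67 + 568.41 + 6367.07 + 84.65 = 226792.65
Import duty = 226792.65 × 13.6% = 30843.80
Buyer bears (B): 1764.59 + 399.67 + 568.41 + 6367.07 + 84.65 + 931.89 + 347.45 + 476.83 = 10940.56
Landed cost (B) = invoice 217608.26 + 10940.56 + duty 30843.80 = 259392.62
Difference = |253245.69 − 259392.62| = 6146.93

Supplier A is cheaper by SGD 6146.93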